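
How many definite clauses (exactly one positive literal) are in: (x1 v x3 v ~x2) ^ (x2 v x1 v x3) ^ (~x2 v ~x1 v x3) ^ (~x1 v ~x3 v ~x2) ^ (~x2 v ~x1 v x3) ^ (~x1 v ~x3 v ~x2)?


A definite clause has exactly one positive literal.
Clause 1: 2 positive -> not definite
Clause 2: 3 positive -> not definite
Clause 3: 1 positive -> definite
Clause 4: 0 positive -> not definite
Clause 5: 1 positive -> definite
Clause 6: 0 positive -> not definite
Definite clause count = 2.

2


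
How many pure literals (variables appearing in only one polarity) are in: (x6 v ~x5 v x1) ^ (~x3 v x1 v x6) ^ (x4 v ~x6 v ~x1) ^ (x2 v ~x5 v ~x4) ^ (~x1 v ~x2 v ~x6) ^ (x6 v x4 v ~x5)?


A pure literal appears in only one polarity across all clauses.
Pure literals: x3 (negative only), x5 (negative only).
Count = 2.

2


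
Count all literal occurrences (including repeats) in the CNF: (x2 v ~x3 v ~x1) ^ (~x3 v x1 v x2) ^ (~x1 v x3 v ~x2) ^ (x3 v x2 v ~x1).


Clause lengths: 3, 3, 3, 3.
Sum = 3 + 3 + 3 + 3 = 12.

12


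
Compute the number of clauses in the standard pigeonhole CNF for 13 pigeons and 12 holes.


The PHP encoding has two parts:
1) At-least-one-hole clauses: 13 (one per pigeon, each with 12 literals).
2) At-most-one-pigeon-per-hole clauses: 12 holes * C(13,2) = 12 * 78 = 936.
Total clauses = 13 + 936 = 949.

949


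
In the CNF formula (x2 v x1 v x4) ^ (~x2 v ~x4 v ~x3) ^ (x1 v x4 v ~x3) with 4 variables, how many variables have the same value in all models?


Find all satisfying assignments: 11 model(s).
Check which variables have the same value in every model.
No variable is fixed across all models.
Backbone size = 0.

0


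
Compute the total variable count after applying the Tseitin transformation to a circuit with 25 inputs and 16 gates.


The Tseitin transformation introduces one auxiliary variable per gate.
Total variables = inputs + gates = 25 + 16 = 41.

41


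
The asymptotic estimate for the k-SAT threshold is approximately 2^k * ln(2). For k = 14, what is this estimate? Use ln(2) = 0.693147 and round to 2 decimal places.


Using the asymptotic formula: threshold ~ 2^k * ln(2).
2^14 = 16384.
16384 * 0.693147 = 11356.52.

11356.52


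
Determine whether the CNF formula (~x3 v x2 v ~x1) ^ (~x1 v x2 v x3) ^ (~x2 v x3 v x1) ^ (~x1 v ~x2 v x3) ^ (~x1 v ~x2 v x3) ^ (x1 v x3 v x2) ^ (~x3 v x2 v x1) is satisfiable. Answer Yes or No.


Check all 8 possible truth assignments.
Number of satisfying assignments found: 2.
The formula is satisfiable.

Yes


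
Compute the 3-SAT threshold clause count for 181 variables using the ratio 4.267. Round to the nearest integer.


The 3-SAT phase transition occurs at approximately 4.267 clauses per variable.
m = 4.267 * 181 = 772.327.
Rounded to nearest integer: 772.

772


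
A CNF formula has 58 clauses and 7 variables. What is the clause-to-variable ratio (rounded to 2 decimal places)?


Clause-to-variable ratio = clauses / variables.
58 / 7 = 8.29.

8.29


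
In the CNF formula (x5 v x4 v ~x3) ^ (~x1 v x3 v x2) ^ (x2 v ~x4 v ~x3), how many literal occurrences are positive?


Scan each clause for unnegated literals.
Clause 1: 2 positive; Clause 2: 2 positive; Clause 3: 1 positive.
Total positive literal occurrences = 5.

5


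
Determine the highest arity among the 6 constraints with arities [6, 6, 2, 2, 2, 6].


The arities are: 6, 6, 2, 2, 2, 6.
Scan for the maximum value.
Maximum arity = 6.

6


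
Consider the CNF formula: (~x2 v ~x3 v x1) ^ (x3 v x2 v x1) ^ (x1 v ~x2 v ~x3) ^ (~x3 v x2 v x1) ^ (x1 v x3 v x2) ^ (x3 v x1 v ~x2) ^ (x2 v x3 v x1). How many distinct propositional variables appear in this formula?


Identify each distinct variable in the formula.
Variables found: x1, x2, x3.
Total distinct variables = 3.

3


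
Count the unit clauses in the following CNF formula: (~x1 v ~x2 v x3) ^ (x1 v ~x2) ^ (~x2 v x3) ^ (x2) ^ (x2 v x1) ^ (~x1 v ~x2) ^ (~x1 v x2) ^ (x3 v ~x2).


A unit clause contains exactly one literal.
Unit clauses found: (x2).
Count = 1.

1


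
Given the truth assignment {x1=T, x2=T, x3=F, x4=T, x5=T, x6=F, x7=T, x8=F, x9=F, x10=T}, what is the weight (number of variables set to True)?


The weight is the number of variables assigned True.
True variables: x1, x2, x4, x5, x7, x10.
Weight = 6.

6


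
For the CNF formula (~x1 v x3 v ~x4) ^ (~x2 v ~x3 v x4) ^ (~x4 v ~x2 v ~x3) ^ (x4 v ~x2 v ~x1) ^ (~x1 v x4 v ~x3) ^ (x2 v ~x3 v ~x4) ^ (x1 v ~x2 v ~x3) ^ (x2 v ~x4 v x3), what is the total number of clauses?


Each group enclosed in parentheses joined by ^ is one clause.
Counting the conjuncts: 8 clauses.

8


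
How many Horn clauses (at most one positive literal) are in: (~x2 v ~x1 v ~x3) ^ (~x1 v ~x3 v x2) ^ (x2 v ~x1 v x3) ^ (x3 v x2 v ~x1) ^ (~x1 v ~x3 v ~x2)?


A Horn clause has at most one positive literal.
Clause 1: 0 positive lit(s) -> Horn
Clause 2: 1 positive lit(s) -> Horn
Clause 3: 2 positive lit(s) -> not Horn
Clause 4: 2 positive lit(s) -> not Horn
Clause 5: 0 positive lit(s) -> Horn
Total Horn clauses = 3.

3


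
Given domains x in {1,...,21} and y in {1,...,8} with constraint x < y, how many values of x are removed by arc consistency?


For the constraint x < y, x needs a supporting value in y's domain.
x can be at most 7 (one less than y's maximum).
Valid x values from domain: 7 out of 21.
Pruned = 21 - 7 = 14.

14


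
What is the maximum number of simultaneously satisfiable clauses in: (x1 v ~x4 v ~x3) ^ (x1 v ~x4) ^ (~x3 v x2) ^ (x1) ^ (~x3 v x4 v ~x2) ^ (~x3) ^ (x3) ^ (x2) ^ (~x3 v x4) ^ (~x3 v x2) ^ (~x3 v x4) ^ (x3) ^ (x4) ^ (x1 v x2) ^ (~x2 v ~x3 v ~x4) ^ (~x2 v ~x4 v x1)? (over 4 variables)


Enumerate all 16 truth assignments.
For each, count how many of the 16 clauses are satisfied.
The formula is not fully satisfiable, so the maximum is below 16.
Maximum simultaneously satisfiable clauses = 14.

14


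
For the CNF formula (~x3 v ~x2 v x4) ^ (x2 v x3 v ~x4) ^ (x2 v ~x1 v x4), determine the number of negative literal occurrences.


Scan each clause for negated literals.
Clause 1: 2 negative; Clause 2: 1 negative; Clause 3: 1 negative.
Total negative literal occurrences = 4.

4


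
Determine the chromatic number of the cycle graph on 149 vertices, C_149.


An odd cycle cannot be 2-colored: alternating two colors around the cycle returns to the start with a conflict.
Since 149 is odd, three colors are required (and three suffice).
Chromatic number = 3.

3


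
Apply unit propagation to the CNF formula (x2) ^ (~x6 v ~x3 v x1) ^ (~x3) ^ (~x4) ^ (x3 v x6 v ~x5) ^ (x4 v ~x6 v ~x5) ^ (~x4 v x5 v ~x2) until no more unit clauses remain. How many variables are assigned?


Unit propagation repeatedly assigns the literal in any unit clause, then simplifies.
Assignments in order: x2 = T, x3 = F, x4 = F.
No further unit clauses remain.
Total variables assigned = 3.

3


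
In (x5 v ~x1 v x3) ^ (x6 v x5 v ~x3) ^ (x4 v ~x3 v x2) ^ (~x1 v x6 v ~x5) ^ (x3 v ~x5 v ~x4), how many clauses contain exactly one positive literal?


A definite clause has exactly one positive literal.
Clause 1: 2 positive -> not definite
Clause 2: 2 positive -> not definite
Clause 3: 2 positive -> not definite
Clause 4: 1 positive -> definite
Clause 5: 1 positive -> definite
Definite clause count = 2.

2


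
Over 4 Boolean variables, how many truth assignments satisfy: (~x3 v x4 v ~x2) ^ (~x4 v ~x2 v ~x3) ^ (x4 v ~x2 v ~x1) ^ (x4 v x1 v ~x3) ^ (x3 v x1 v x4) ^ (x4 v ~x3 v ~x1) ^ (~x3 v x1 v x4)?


Enumerate all 16 truth assignments over 4 variables.
Test each against every clause.
Satisfying assignments found: 7.

7


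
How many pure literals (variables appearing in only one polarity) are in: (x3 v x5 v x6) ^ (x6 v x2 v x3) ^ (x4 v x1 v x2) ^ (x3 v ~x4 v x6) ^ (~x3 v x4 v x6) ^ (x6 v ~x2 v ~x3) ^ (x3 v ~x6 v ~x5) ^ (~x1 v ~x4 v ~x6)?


A pure literal appears in only one polarity across all clauses.
No pure literals found.
Count = 0.

0


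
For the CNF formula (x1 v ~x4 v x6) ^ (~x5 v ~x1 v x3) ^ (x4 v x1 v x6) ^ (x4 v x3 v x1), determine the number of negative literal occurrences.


Scan each clause for negated literals.
Clause 1: 1 negative; Clause 2: 2 negative; Clause 3: 0 negative; Clause 4: 0 negative.
Total negative literal occurrences = 3.

3


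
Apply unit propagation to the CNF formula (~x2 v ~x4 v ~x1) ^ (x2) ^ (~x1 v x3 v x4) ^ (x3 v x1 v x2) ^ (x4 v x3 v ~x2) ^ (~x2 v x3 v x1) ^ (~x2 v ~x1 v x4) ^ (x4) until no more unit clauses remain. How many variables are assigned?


Unit propagation repeatedly assigns the literal in any unit clause, then simplifies.
Assignments in order: x2 = T, x4 = T, x1 = F, x3 = T.
No further unit clauses remain.
Total variables assigned = 4.

4


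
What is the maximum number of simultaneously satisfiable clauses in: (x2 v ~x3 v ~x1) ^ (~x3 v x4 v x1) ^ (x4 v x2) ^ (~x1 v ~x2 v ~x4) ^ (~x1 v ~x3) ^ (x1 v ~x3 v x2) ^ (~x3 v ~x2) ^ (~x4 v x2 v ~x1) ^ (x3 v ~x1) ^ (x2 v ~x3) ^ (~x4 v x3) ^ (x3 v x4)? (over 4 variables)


Enumerate all 16 truth assignments.
For each, count how many of the 12 clauses are satisfied.
The formula is not fully satisfiable, so the maximum is below 12.
Maximum simultaneously satisfiable clauses = 11.

11


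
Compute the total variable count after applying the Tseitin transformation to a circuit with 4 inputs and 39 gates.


The Tseitin transformation introduces one auxiliary variable per gate.
Total variables = inputs + gates = 4 + 39 = 43.

43


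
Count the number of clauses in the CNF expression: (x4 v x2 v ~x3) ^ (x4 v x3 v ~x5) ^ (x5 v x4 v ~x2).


Each group enclosed in parentheses joined by ^ is one clause.
Counting the conjuncts: 3 clauses.

3


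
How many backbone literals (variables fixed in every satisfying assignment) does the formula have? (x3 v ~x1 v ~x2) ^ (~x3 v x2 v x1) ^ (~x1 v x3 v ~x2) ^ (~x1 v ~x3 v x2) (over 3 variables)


Find all satisfying assignments: 5 model(s).
Check which variables have the same value in every model.
No variable is fixed across all models.
Backbone size = 0.

0


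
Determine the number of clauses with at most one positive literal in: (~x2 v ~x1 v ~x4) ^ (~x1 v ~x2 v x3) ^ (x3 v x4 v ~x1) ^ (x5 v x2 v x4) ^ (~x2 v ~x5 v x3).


A Horn clause has at most one positive literal.
Clause 1: 0 positive lit(s) -> Horn
Clause 2: 1 positive lit(s) -> Horn
Clause 3: 2 positive lit(s) -> not Horn
Clause 4: 3 positive lit(s) -> not Horn
Clause 5: 1 positive lit(s) -> Horn
Total Horn clauses = 3.

3


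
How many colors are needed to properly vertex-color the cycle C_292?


A cycle on an even number of vertices is bipartite: alternate two colors around the cycle.
Since 292 is even, two colors suffice, and at least two are needed because the graph has edges.
Chromatic number = 2.

2


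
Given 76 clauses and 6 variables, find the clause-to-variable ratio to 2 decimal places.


Clause-to-variable ratio = clauses / variables.
76 / 6 = 12.67.

12.67


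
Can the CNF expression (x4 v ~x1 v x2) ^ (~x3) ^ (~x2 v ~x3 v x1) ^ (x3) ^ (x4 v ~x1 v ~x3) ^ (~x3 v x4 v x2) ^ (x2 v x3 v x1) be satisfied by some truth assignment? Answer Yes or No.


Check all 16 possible truth assignments.
Number of satisfying assignments found: 0.
The formula is unsatisfiable.

No


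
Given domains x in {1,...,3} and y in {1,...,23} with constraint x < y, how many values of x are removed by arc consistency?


For the constraint x < y, x needs a supporting value in y's domain.
x can be at most 22 (one less than y's maximum).
Valid x values from domain: 3 out of 3.
Pruned = 3 - 3 = 0.

0


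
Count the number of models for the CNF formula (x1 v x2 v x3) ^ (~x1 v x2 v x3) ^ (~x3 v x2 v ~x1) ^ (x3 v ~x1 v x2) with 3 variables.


Enumerate all 8 truth assignments over 3 variables.
Test each against every clause.
Satisfying assignments found: 5.

5


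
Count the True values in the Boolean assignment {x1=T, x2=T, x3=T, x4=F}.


The weight is the number of variables assigned True.
True variables: x1, x2, x3.
Weight = 3.

3


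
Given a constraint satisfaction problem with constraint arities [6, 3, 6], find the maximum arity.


The arities are: 6, 3, 6.
Scan for the maximum value.
Maximum arity = 6.

6


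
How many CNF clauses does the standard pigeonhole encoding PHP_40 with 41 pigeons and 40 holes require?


The PHP encoding has two parts:
1) At-least-one-hole clauses: 41 (one per pigeon, each with 40 literals).
2) At-most-one-pigeon-per-hole clauses: 40 holes * C(41,2) = 40 * 820 = 32800.
Total clauses = 41 + 32800 = 32841.

32841


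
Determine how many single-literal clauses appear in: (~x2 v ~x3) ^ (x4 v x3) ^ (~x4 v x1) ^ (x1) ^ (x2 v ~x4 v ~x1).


A unit clause contains exactly one literal.
Unit clauses found: (x1).
Count = 1.

1


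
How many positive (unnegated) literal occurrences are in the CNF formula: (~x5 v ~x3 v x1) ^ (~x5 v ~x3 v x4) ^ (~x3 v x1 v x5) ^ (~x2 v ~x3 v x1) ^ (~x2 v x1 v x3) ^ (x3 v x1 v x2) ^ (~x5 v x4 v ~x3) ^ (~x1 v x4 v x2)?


Scan each clause for unnegated literals.
Clause 1: 1 positive; Clause 2: 1 positive; Clause 3: 2 positive; Clause 4: 1 positive; Clause 5: 2 positive; Clause 6: 3 positive; Clause 7: 1 positive; Clause 8: 2 positive.
Total positive literal occurrences = 13.

13


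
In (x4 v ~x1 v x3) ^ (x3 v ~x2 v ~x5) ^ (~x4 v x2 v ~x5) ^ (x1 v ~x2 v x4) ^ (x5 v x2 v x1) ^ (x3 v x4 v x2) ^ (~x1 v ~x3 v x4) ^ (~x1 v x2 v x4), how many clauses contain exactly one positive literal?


A definite clause has exactly one positive literal.
Clause 1: 2 positive -> not definite
Clause 2: 1 positive -> definite
Clause 3: 1 positive -> definite
Clause 4: 2 positive -> not definite
Clause 5: 3 positive -> not definite
Clause 6: 3 positive -> not definite
Clause 7: 1 positive -> definite
Clause 8: 2 positive -> not definite
Definite clause count = 3.

3


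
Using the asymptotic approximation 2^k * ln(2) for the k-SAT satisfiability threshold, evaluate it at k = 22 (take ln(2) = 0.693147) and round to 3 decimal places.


Using the asymptotic formula: threshold ~ 2^k * ln(2).
2^22 = 4194304.
4194304 * 0.693147 = 2907269.235.

2907269.235


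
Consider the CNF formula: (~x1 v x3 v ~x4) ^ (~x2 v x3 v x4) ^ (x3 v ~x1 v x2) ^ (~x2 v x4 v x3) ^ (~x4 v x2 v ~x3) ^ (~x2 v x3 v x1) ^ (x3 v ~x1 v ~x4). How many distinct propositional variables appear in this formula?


Identify each distinct variable in the formula.
Variables found: x1, x2, x3, x4.
Total distinct variables = 4.

4


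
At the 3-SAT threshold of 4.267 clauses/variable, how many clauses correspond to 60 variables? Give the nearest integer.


The 3-SAT phase transition occurs at approximately 4.267 clauses per variable.
m = 4.267 * 60 = 256.02.
Rounded to nearest integer: 256.

256


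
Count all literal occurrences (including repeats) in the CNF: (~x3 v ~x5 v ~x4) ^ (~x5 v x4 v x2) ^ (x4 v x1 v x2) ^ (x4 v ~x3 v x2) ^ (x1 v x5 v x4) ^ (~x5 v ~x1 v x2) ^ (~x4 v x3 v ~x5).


Clause lengths: 3, 3, 3, 3, 3, 3, 3.
Sum = 3 + 3 + 3 + 3 + 3 + 3 + 3 = 21.

21


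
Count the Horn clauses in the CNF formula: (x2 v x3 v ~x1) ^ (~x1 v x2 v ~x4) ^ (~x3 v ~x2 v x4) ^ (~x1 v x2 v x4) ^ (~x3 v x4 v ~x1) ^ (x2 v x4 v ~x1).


A Horn clause has at most one positive literal.
Clause 1: 2 positive lit(s) -> not Horn
Clause 2: 1 positive lit(s) -> Horn
Clause 3: 1 positive lit(s) -> Horn
Clause 4: 2 positive lit(s) -> not Horn
Clause 5: 1 positive lit(s) -> Horn
Clause 6: 2 positive lit(s) -> not Horn
Total Horn clauses = 3.

3


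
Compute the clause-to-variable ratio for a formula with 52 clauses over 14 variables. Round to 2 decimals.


Clause-to-variable ratio = clauses / variables.
52 / 14 = 3.71.

3.71


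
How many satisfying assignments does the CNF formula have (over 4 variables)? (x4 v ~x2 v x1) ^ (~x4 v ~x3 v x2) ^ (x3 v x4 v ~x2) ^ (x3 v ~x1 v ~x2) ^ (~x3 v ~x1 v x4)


Enumerate all 16 truth assignments over 4 variables.
Test each against every clause.
Satisfying assignments found: 8.

8


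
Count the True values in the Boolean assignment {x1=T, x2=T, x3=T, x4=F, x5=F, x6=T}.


The weight is the number of variables assigned True.
True variables: x1, x2, x3, x6.
Weight = 4.

4


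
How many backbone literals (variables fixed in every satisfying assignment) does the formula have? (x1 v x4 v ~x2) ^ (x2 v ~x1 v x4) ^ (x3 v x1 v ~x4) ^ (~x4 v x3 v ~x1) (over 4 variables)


Find all satisfying assignments: 8 model(s).
Check which variables have the same value in every model.
No variable is fixed across all models.
Backbone size = 0.

0


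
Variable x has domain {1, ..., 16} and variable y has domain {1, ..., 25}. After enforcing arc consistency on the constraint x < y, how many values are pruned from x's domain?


For the constraint x < y, x needs a supporting value in y's domain.
x can be at most 24 (one less than y's maximum).
Valid x values from domain: 16 out of 16.
Pruned = 16 - 16 = 0.

0


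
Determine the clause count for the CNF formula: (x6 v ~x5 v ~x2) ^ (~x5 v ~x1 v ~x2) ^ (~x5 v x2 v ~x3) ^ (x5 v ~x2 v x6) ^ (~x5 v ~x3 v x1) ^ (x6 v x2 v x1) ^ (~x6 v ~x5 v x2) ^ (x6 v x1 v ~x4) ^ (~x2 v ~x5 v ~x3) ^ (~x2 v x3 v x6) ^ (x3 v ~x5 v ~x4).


Each group enclosed in parentheses joined by ^ is one clause.
Counting the conjuncts: 11 clauses.

11


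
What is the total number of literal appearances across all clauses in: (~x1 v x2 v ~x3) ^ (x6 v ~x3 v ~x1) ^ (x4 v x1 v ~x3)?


Clause lengths: 3, 3, 3.
Sum = 3 + 3 + 3 = 9.

9


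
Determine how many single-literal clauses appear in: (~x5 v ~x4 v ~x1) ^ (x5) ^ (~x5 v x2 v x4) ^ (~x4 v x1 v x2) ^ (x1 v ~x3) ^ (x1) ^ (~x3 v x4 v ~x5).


A unit clause contains exactly one literal.
Unit clauses found: (x5), (x1).
Count = 2.

2


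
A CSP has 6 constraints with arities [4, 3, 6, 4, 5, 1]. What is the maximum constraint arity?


The arities are: 4, 3, 6, 4, 5, 1.
Scan for the maximum value.
Maximum arity = 6.

6


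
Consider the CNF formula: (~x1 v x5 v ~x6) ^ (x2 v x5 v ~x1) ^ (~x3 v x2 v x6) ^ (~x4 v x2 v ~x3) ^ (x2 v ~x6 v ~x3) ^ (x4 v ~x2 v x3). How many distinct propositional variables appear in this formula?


Identify each distinct variable in the formula.
Variables found: x1, x2, x3, x4, x5, x6.
Total distinct variables = 6.

6


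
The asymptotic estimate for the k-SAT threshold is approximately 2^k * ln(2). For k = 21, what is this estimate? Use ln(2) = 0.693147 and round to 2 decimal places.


Using the asymptotic formula: threshold ~ 2^k * ln(2).
2^21 = 2097152.
2097152 * 0.693147 = 1453634.62.

1453634.62


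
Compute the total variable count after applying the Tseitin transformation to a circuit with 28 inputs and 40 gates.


The Tseitin transformation introduces one auxiliary variable per gate.
Total variables = inputs + gates = 28 + 40 = 68.

68


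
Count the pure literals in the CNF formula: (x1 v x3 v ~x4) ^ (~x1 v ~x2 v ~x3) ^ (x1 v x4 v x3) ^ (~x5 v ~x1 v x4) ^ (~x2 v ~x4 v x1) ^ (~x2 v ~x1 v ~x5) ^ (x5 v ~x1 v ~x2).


A pure literal appears in only one polarity across all clauses.
Pure literals: x2 (negative only).
Count = 1.

1


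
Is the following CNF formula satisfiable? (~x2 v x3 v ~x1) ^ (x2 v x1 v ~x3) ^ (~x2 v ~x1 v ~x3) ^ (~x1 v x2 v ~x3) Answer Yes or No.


Check all 8 possible truth assignments.
Number of satisfying assignments found: 4.
The formula is satisfiable.

Yes


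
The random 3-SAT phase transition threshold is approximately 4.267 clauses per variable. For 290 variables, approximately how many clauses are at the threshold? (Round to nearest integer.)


The 3-SAT phase transition occurs at approximately 4.267 clauses per variable.
m = 4.267 * 290 = 1237.43.
Rounded to nearest integer: 1237.

1237


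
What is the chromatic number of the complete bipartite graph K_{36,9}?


K_{36,9} is bipartite by definition: the two parts are independent sets, with every edge crossing between them.
Color all vertices in one part with color 1 and all vertices in the other part with color 2.
Since the graph has at least one edge, one color does not suffice.
Chromatic number = 2.

2


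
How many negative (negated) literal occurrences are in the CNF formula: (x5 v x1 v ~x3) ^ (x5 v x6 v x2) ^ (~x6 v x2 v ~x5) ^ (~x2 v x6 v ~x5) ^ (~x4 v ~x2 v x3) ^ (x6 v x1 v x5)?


Scan each clause for negated literals.
Clause 1: 1 negative; Clause 2: 0 negative; Clause 3: 2 negative; Clause 4: 2 negative; Clause 5: 2 negative; Clause 6: 0 negative.
Total negative literal occurrences = 7.

7


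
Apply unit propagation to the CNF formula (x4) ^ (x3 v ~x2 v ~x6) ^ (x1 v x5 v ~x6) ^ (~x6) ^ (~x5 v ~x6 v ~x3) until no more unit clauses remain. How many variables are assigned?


Unit propagation repeatedly assigns the literal in any unit clause, then simplifies.
Assignments in order: x4 = T, x6 = F.
No further unit clauses remain.
Total variables assigned = 2.

2


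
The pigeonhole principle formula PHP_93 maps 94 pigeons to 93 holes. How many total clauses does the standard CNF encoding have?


The PHP encoding has two parts:
1) At-least-one-hole clauses: 94 (one per pigeon, each with 93 literals).
2) At-most-one-pigeon-per-hole clauses: 93 holes * C(94,2) = 93 * 4371 = 406503.
Total clauses = 94 + 406503 = 406597.

406597


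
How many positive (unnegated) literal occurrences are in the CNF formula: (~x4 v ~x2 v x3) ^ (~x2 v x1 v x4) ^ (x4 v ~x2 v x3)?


Scan each clause for unnegated literals.
Clause 1: 1 positive; Clause 2: 2 positive; Clause 3: 2 positive.
Total positive literal occurrences = 5.

5


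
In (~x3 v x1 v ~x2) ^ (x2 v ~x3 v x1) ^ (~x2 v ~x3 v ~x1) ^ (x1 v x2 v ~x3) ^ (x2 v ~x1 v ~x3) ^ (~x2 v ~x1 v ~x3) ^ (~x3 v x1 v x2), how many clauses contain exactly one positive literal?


A definite clause has exactly one positive literal.
Clause 1: 1 positive -> definite
Clause 2: 2 positive -> not definite
Clause 3: 0 positive -> not definite
Clause 4: 2 positive -> not definite
Clause 5: 1 positive -> definite
Clause 6: 0 positive -> not definite
Clause 7: 2 positive -> not definite
Definite clause count = 2.

2


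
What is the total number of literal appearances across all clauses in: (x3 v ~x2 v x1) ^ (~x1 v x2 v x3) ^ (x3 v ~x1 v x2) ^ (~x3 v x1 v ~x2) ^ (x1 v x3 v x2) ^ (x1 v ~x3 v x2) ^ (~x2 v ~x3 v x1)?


Clause lengths: 3, 3, 3, 3, 3, 3, 3.
Sum = 3 + 3 + 3 + 3 + 3 + 3 + 3 = 21.

21


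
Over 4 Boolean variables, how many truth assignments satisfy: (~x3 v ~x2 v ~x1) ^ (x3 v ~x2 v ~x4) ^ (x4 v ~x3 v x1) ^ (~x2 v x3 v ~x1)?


Enumerate all 16 truth assignments over 4 variables.
Test each against every clause.
Satisfying assignments found: 9.

9


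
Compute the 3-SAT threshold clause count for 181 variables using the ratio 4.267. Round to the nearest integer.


The 3-SAT phase transition occurs at approximately 4.267 clauses per variable.
m = 4.267 * 181 = 772.327.
Rounded to nearest integer: 772.

772


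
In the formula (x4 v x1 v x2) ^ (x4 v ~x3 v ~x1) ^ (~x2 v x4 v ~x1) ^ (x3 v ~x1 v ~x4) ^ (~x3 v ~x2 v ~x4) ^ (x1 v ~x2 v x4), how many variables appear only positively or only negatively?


A pure literal appears in only one polarity across all clauses.
No pure literals found.
Count = 0.

0


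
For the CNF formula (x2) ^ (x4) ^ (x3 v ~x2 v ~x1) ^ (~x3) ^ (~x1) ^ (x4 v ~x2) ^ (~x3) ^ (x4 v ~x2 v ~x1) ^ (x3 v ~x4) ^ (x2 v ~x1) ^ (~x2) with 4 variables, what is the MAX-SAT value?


Enumerate all 16 truth assignments.
For each, count how many of the 11 clauses are satisfied.
The formula is not fully satisfiable, so the maximum is below 11.
Maximum simultaneously satisfiable clauses = 9.

9


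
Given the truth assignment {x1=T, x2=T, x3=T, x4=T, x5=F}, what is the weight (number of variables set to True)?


The weight is the number of variables assigned True.
True variables: x1, x2, x3, x4.
Weight = 4.

4


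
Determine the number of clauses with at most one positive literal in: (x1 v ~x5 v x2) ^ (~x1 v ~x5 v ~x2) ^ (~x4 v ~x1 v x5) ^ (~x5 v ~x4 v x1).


A Horn clause has at most one positive literal.
Clause 1: 2 positive lit(s) -> not Horn
Clause 2: 0 positive lit(s) -> Horn
Clause 3: 1 positive lit(s) -> Horn
Clause 4: 1 positive lit(s) -> Horn
Total Horn clauses = 3.

3


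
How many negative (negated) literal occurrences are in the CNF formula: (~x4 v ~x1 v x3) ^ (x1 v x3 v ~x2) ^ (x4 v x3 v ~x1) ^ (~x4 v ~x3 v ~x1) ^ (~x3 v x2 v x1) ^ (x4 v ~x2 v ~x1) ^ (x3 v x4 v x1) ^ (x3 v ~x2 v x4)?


Scan each clause for negated literals.
Clause 1: 2 negative; Clause 2: 1 negative; Clause 3: 1 negative; Clause 4: 3 negative; Clause 5: 1 negative; Clause 6: 2 negative; Clause 7: 0 negative; Clause 8: 1 negative.
Total negative literal occurrences = 11.

11


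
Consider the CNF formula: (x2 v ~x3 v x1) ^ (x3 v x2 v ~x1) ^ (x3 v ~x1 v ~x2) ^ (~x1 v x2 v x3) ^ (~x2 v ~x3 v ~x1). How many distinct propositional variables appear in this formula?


Identify each distinct variable in the formula.
Variables found: x1, x2, x3.
Total distinct variables = 3.

3


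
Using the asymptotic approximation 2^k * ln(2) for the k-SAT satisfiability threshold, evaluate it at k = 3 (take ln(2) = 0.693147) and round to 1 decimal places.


Using the asymptotic formula: threshold ~ 2^k * ln(2).
2^3 = 8.
8 * 0.693147 = 5.5.

5.5


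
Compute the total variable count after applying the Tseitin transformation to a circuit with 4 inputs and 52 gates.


The Tseitin transformation introduces one auxiliary variable per gate.
Total variables = inputs + gates = 4 + 52 = 56.

56


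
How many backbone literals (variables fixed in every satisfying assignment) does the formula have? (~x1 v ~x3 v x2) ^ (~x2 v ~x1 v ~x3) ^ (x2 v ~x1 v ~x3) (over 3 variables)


Find all satisfying assignments: 6 model(s).
Check which variables have the same value in every model.
No variable is fixed across all models.
Backbone size = 0.

0


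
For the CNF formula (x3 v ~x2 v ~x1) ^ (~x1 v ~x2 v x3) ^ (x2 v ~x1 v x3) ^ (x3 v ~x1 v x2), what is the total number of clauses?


Each group enclosed in parentheses joined by ^ is one clause.
Counting the conjuncts: 4 clauses.

4


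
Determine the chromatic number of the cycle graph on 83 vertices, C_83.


An odd cycle cannot be 2-colored: alternating two colors around the cycle returns to the start with a conflict.
Since 83 is odd, three colors are required (and three suffice).
Chromatic number = 3.

3


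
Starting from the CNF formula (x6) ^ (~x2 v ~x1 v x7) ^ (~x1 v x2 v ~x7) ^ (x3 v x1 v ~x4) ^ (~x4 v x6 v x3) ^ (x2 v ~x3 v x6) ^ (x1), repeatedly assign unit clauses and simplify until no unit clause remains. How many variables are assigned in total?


Unit propagation repeatedly assigns the literal in any unit clause, then simplifies.
Assignments in order: x6 = T, x1 = T.
No further unit clauses remain.
Total variables assigned = 2.

2


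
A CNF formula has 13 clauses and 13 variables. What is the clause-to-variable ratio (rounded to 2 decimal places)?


Clause-to-variable ratio = clauses / variables.
13 / 13 = 1.0.

1.0


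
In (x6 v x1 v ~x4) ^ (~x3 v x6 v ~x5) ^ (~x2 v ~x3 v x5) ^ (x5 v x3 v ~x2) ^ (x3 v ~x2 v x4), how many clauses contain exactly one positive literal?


A definite clause has exactly one positive literal.
Clause 1: 2 positive -> not definite
Clause 2: 1 positive -> definite
Clause 3: 1 positive -> definite
Clause 4: 2 positive -> not definite
Clause 5: 2 positive -> not definite
Definite clause count = 2.

2


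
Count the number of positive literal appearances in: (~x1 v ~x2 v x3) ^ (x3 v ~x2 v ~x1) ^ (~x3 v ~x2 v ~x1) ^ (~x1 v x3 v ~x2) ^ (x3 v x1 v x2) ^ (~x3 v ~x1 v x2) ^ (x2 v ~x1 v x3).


Scan each clause for unnegated literals.
Clause 1: 1 positive; Clause 2: 1 positive; Clause 3: 0 positive; Clause 4: 1 positive; Clause 5: 3 positive; Clause 6: 1 positive; Clause 7: 2 positive.
Total positive literal occurrences = 9.

9


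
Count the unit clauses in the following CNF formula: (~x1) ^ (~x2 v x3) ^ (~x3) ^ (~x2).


A unit clause contains exactly one literal.
Unit clauses found: (~x1), (~x3), (~x2).
Count = 3.

3


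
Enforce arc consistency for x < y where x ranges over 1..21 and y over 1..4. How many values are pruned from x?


For the constraint x < y, x needs a supporting value in y's domain.
x can be at most 3 (one less than y's maximum).
Valid x values from domain: 3 out of 21.
Pruned = 21 - 3 = 18.

18


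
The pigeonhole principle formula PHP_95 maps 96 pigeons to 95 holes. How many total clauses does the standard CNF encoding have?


The PHP encoding has two parts:
1) At-least-one-hole clauses: 96 (one per pigeon, each with 95 literals).
2) At-most-one-pigeon-per-hole clauses: 95 holes * C(96,2) = 95 * 4560 = 433200.
Total clauses = 96 + 433200 = 433296.

433296


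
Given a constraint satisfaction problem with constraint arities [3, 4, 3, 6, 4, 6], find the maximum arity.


The arities are: 3, 4, 3, 6, 4, 6.
Scan for the maximum value.
Maximum arity = 6.

6


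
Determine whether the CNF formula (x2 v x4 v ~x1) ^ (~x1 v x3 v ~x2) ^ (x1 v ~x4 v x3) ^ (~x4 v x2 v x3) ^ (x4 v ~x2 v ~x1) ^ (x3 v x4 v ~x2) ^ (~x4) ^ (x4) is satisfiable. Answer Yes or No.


Check all 16 possible truth assignments.
Number of satisfying assignments found: 0.
The formula is unsatisfiable.

No


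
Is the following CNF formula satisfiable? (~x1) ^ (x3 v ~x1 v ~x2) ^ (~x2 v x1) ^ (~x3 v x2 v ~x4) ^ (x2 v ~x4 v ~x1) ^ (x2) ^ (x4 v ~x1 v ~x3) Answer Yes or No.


Check all 16 possible truth assignments.
Number of satisfying assignments found: 0.
The formula is unsatisfiable.

No


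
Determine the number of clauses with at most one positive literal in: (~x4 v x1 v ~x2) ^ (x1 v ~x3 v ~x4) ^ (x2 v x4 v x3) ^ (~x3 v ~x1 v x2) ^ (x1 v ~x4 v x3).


A Horn clause has at most one positive literal.
Clause 1: 1 positive lit(s) -> Horn
Clause 2: 1 positive lit(s) -> Horn
Clause 3: 3 positive lit(s) -> not Horn
Clause 4: 1 positive lit(s) -> Horn
Clause 5: 2 positive lit(s) -> not Horn
Total Horn clauses = 3.

3


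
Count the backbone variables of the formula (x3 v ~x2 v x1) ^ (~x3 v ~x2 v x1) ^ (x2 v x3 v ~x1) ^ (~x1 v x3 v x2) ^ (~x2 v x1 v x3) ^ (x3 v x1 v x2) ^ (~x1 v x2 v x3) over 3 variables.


Find all satisfying assignments: 4 model(s).
Check which variables have the same value in every model.
No variable is fixed across all models.
Backbone size = 0.

0


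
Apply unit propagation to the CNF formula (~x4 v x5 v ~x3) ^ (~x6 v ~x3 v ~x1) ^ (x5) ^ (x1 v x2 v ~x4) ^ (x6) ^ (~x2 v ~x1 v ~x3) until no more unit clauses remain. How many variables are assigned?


Unit propagation repeatedly assigns the literal in any unit clause, then simplifies.
Assignments in order: x5 = T, x6 = T.
No further unit clauses remain.
Total variables assigned = 2.

2


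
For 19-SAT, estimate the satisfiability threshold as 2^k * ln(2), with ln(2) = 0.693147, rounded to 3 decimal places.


Using the asymptotic formula: threshold ~ 2^k * ln(2).
2^19 = 524288.
524288 * 0.693147 = 363408.654.

363408.654


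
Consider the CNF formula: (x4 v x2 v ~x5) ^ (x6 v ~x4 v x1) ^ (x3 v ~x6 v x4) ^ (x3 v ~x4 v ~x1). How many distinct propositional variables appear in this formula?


Identify each distinct variable in the formula.
Variables found: x1, x2, x3, x4, x5, x6.
Total distinct variables = 6.

6


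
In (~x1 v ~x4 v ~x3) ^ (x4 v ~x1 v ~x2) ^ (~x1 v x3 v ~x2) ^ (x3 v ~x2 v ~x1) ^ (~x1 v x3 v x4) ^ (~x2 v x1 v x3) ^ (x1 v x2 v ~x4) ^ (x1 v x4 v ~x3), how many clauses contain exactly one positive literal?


A definite clause has exactly one positive literal.
Clause 1: 0 positive -> not definite
Clause 2: 1 positive -> definite
Clause 3: 1 positive -> definite
Clause 4: 1 positive -> definite
Clause 5: 2 positive -> not definite
Clause 6: 2 positive -> not definite
Clause 7: 2 positive -> not definite
Clause 8: 2 positive -> not definite
Definite clause count = 3.

3


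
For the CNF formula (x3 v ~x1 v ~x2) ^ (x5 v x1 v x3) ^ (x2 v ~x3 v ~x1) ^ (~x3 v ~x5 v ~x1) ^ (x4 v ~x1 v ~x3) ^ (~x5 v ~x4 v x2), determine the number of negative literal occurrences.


Scan each clause for negated literals.
Clause 1: 2 negative; Clause 2: 0 negative; Clause 3: 2 negative; Clause 4: 3 negative; Clause 5: 2 negative; Clause 6: 2 negative.
Total negative literal occurrences = 11.

11


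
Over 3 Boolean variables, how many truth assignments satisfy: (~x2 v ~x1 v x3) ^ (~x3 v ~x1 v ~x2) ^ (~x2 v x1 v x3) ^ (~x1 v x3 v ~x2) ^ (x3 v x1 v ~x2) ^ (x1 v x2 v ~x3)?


Enumerate all 8 truth assignments over 3 variables.
Test each against every clause.
Satisfying assignments found: 4.

4


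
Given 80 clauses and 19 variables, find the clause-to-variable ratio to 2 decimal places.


Clause-to-variable ratio = clauses / variables.
80 / 19 = 4.21.

4.21


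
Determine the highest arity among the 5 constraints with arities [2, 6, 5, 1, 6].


The arities are: 2, 6, 5, 1, 6.
Scan for the maximum value.
Maximum arity = 6.

6


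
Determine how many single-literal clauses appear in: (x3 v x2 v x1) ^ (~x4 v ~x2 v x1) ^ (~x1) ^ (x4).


A unit clause contains exactly one literal.
Unit clauses found: (~x1), (x4).
Count = 2.

2


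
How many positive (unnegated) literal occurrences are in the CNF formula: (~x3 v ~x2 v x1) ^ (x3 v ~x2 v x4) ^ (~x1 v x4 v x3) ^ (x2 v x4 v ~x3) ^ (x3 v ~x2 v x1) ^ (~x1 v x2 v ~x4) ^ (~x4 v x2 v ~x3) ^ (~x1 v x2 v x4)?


Scan each clause for unnegated literals.
Clause 1: 1 positive; Clause 2: 2 positive; Clause 3: 2 positive; Clause 4: 2 positive; Clause 5: 2 positive; Clause 6: 1 positive; Clause 7: 1 positive; Clause 8: 2 positive.
Total positive literal occurrences = 13.

13


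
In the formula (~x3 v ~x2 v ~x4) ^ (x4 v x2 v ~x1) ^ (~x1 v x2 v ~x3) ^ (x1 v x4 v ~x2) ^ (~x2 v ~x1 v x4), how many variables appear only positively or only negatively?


A pure literal appears in only one polarity across all clauses.
Pure literals: x3 (negative only).
Count = 1.

1


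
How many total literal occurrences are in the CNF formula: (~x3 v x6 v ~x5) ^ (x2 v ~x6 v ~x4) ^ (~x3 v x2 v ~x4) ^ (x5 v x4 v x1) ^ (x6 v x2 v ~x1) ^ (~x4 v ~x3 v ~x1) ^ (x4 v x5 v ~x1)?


Clause lengths: 3, 3, 3, 3, 3, 3, 3.
Sum = 3 + 3 + 3 + 3 + 3 + 3 + 3 = 21.

21


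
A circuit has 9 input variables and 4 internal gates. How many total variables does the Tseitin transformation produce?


The Tseitin transformation introduces one auxiliary variable per gate.
Total variables = inputs + gates = 9 + 4 = 13.

13


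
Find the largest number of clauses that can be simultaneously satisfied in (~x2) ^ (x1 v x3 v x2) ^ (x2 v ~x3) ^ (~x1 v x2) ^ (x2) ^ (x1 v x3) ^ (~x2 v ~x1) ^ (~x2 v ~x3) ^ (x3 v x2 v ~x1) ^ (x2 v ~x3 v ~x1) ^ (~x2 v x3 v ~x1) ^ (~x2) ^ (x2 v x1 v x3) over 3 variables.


Enumerate all 8 truth assignments.
For each, count how many of the 13 clauses are satisfied.
The formula is not fully satisfiable, so the maximum is below 13.
Maximum simultaneously satisfiable clauses = 11.

11


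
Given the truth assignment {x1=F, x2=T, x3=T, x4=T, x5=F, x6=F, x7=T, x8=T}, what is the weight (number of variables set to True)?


The weight is the number of variables assigned True.
True variables: x2, x3, x4, x7, x8.
Weight = 5.

5


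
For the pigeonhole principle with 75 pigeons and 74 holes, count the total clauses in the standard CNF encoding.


The PHP encoding has two parts:
1) At-least-one-hole clauses: 75 (one per pigeon, each with 74 literals).
2) At-most-one-pigeon-per-hole clauses: 74 holes * C(75,2) = 74 * 2775 = 205350.
Total clauses = 75 + 205350 = 205425.

205425


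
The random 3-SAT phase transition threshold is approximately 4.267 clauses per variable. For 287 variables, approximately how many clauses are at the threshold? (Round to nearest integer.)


The 3-SAT phase transition occurs at approximately 4.267 clauses per variable.
m = 4.267 * 287 = 1224.629.
Rounded to nearest integer: 1225.

1225


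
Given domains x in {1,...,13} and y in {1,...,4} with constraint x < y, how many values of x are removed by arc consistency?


For the constraint x < y, x needs a supporting value in y's domain.
x can be at most 3 (one less than y's maximum).
Valid x values from domain: 3 out of 13.
Pruned = 13 - 3 = 10.

10


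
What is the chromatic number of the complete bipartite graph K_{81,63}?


K_{81,63} is bipartite by definition: the two parts are independent sets, with every edge crossing between them.
Color all vertices in one part with color 1 and all vertices in the other part with color 2.
Since the graph has at least one edge, one color does not suffice.
Chromatic number = 2.

2


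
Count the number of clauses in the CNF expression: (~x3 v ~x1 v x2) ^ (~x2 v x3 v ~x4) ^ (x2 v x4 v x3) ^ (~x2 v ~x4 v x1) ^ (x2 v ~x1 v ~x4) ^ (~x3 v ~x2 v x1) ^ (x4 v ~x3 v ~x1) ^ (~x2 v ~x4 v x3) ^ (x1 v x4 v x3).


Each group enclosed in parentheses joined by ^ is one clause.
Counting the conjuncts: 9 clauses.

9


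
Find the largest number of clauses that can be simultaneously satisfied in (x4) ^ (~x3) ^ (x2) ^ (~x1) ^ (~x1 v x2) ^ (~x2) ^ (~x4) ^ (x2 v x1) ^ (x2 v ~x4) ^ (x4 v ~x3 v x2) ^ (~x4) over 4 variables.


Enumerate all 16 truth assignments.
For each, count how many of the 11 clauses are satisfied.
The formula is not fully satisfiable, so the maximum is below 11.
Maximum simultaneously satisfiable clauses = 9.

9


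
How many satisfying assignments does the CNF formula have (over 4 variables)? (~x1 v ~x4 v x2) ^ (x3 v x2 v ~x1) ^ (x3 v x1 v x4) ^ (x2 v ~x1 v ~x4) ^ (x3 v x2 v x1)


Enumerate all 16 truth assignments over 4 variables.
Test each against every clause.
Satisfying assignments found: 10.

10


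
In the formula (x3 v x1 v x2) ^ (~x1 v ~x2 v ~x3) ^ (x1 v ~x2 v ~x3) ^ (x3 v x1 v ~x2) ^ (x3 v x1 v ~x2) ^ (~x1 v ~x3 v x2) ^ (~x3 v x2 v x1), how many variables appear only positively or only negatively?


A pure literal appears in only one polarity across all clauses.
No pure literals found.
Count = 0.

0


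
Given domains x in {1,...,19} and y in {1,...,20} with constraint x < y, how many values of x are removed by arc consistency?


For the constraint x < y, x needs a supporting value in y's domain.
x can be at most 19 (one less than y's maximum).
Valid x values from domain: 19 out of 19.
Pruned = 19 - 19 = 0.

0


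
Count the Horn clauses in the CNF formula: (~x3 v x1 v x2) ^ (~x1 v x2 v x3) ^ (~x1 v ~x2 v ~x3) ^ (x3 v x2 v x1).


A Horn clause has at most one positive literal.
Clause 1: 2 positive lit(s) -> not Horn
Clause 2: 2 positive lit(s) -> not Horn
Clause 3: 0 positive lit(s) -> Horn
Clause 4: 3 positive lit(s) -> not Horn
Total Horn clauses = 1.

1


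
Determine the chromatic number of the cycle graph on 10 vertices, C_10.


A cycle on an even number of vertices is bipartite: alternate two colors around the cycle.
Since 10 is even, two colors suffice, and at least two are needed because the graph has edges.
Chromatic number = 2.

2


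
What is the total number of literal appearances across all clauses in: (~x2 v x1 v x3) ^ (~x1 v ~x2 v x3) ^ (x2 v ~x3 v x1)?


Clause lengths: 3, 3, 3.
Sum = 3 + 3 + 3 = 9.

9


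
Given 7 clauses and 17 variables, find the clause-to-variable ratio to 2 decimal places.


Clause-to-variable ratio = clauses / variables.
7 / 17 = 0.41.

0.41


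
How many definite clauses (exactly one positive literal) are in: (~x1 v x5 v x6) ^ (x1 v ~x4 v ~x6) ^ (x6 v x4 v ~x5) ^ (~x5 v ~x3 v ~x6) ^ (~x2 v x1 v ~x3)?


A definite clause has exactly one positive literal.
Clause 1: 2 positive -> not definite
Clause 2: 1 positive -> definite
Clause 3: 2 positive -> not definite
Clause 4: 0 positive -> not definite
Clause 5: 1 positive -> definite
Definite clause count = 2.

2


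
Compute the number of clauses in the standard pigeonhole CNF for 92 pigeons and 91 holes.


The PHP encoding has two parts:
1) At-least-one-hole clauses: 92 (one per pigeon, each with 91 literals).
2) At-most-one-pigeon-per-hole clauses: 91 holes * C(92,2) = 91 * 4186 = 380926.
Total clauses = 92 + 380926 = 381018.

381018
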